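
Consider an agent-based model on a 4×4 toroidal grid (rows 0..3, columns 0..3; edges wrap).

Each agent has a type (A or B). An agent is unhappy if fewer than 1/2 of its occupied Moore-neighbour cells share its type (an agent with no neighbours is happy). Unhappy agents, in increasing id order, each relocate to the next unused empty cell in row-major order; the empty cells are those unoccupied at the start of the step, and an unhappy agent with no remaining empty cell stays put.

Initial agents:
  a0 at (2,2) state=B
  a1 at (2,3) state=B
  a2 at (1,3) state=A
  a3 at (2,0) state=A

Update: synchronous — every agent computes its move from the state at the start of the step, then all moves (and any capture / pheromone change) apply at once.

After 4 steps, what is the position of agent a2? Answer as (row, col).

(0, 3)

t=1: a0@(2,2):B a1@(0,0):B a2@(0,1):A a3@(2,0):A
t=2: a0@(2,2):B a1@(0,2):B a2@(0,3):A a3@(2,0):A
t=3: a0@(2,2):B a1@(0,0):B a2@(0,1):A a3@(2,0):A
t=4: a0@(2,2):B a1@(0,2):B a2@(0,3):A a3@(2,0):A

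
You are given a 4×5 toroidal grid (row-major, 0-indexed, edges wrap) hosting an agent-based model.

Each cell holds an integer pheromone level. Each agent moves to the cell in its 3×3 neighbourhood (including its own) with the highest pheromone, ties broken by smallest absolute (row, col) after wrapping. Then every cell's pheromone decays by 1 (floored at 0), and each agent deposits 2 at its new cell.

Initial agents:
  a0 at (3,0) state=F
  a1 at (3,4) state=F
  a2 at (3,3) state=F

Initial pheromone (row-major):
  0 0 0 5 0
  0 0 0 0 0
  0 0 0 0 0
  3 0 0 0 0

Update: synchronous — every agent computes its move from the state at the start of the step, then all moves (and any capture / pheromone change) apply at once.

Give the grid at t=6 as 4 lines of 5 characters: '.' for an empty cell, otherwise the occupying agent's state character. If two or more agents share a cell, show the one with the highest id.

t=1: a0@(3,0) a1@(0,3) a2@(0,3) | pheromone: 0 0 0 8 0 / 0 0 0 0 0 / 0 0 0 0 0 / 4 0 0 0 0
t=2: a0@(3,0) a1@(0,3) a2@(0,3) | pheromone: 0 0 0 11 0 / 0 0 0 0 0 / 0 0 0 0 0 / 5 0 0 0 0
t=3: a0@(3,0) a1@(0,3) a2@(0,3) | pheromone: 0 0 0 14 0 / 0 0 0 0 0 / 0 0 0 0 0 / 6 0 0 0 0
t=4: a0@(3,0) a1@(0,3) a2@(0,3) | pheromone: 0 0 0 17 0 / 0 0 0 0 0 / 0 0 0 0 0 / 7 0 0 0 0
t=5: a0@(3,0) a1@(0,3) a2@(0,3) | pheromone: 0 0 0 20 0 / 0 0 0 0 0 / 0 0 0 0 0 / 8 0 0 0 0
t=6: a0@(3,0) a1@(0,3) a2@(0,3) | pheromone: 0 0 0 23 0 / 0 0 0 0 0 / 0 0 0 0 0 / 9 0 0 0 0

...F.
.....
.....
F....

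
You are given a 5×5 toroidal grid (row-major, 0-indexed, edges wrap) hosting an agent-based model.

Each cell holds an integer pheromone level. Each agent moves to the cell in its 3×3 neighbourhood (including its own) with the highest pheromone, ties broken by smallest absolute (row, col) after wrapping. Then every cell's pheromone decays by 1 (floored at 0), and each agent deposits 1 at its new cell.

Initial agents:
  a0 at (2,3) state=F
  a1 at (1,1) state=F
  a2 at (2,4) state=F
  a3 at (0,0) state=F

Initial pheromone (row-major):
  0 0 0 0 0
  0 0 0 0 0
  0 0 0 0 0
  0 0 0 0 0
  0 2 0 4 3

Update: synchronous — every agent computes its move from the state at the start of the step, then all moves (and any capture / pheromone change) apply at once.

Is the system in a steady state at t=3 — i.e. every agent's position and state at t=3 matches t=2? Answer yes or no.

no

t=1: a0@(1,2) a1@(0,0) a2@(1,0) a3@(4,4) | pheromone: 1 0 0 0 0 / 1 0 1 0 0 / 0 0 0 0 0 / 0 0 0 0 0 / 0 1 0 3 3
t=2: a0@(1,2) a1@(4,4) a2@(0,0) a3@(4,3) | pheromone: 1 0 0 0 0 / 0 0 1 0 0 / 0 0 0 0 0 / 0 0 0 0 0 / 0 0 0 3 3
t=3: a0@(1,2) a1@(4,3) a2@(4,4) a3@(4,3) | pheromone: 0 0 0 0 0 / 0 0 1 0 0 / 0 0 0 0 0 / 0 0 0 0 0 / 0 0 0 4 3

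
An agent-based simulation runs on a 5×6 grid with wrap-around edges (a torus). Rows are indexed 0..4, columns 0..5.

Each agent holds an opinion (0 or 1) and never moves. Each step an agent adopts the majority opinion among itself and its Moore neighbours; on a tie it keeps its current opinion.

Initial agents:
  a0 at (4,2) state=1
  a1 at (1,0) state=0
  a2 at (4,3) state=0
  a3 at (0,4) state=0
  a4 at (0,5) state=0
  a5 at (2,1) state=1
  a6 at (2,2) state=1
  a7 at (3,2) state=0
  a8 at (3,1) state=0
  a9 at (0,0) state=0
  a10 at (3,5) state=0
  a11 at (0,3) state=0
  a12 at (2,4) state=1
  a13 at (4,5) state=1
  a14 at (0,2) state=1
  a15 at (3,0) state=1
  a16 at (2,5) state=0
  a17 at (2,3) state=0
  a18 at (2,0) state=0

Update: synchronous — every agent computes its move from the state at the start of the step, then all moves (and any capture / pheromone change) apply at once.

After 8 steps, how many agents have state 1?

t=1: a0@(4,2):0 a1@(1,0):0 a2@(4,3):0 a3@(0,4):0 a4@(0,5):0 a5@(2,1):0 a6@(2,2):0 a7@(3,2):0 a8@(3,1):1 a9@(0,0):0 a10@(3,5):0 a11@(0,3):0 a12@(2,4):0 a13@(4,5):0 a14@(0,2):1 a15@(3,0):0 a16@(2,5):0 a17@(2,3):0 a18@(2,0):0
t=2: a0@(4,2):0 a1@(1,0):0 a2@(4,3):0 a3@(0,4):0 a4@(0,5):0 a5@(2,1):0 a6@(2,2):0 a7@(3,2):0 a8@(3,1):0 a9@(0,0):0 a10@(3,5):0 a11@(0,3):0 a12@(2,4):0 a13@(4,5):0 a14@(0,2):0 a15@(3,0):0 a16@(2,5):0 a17@(2,3):0 a18@(2,0):0
t=3: (unchanged — steady state)

0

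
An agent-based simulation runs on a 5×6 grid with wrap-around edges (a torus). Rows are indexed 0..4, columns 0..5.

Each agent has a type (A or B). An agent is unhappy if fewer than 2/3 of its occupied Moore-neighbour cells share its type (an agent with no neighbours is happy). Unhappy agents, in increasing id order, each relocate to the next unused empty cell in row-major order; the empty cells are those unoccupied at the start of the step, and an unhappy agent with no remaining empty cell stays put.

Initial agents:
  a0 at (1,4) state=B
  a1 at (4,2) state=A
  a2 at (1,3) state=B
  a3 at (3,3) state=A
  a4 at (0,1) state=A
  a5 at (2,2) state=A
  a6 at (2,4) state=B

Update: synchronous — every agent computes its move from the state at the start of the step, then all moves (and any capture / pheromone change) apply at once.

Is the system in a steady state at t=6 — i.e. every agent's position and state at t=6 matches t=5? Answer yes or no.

yes

t=1: a0@(1,4):B a1@(4,2):A a2@(1,3):B a3@(3,3):A a4@(0,1):A a5@(0,0):A a6@(2,4):B
t=2: a0@(1,4):B a1@(4,2):A a2@(1,3):B a3@(0,2):A a4@(0,1):A a5@(0,0):A a6@(2,4):B
t=3: (unchanged — steady state)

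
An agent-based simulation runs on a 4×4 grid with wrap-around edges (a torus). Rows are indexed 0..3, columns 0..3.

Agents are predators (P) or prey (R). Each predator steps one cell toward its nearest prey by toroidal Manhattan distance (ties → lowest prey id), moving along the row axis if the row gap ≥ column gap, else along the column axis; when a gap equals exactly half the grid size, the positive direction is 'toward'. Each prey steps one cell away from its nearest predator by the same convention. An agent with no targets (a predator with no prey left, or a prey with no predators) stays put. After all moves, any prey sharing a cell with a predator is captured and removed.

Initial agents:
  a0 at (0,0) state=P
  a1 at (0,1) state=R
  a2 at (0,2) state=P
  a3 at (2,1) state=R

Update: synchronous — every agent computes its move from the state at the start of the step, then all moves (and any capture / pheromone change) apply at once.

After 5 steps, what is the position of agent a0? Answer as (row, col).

t=1: a0@(0,1):P a1@(0,2):R a2@(0,1):P a3@(1,1):R
t=2: a0@(0,2):P a1@(0,3):R a2@(0,2):P a3@(2,1):R
t=3: a0@(0,3):P a1@(0,0):R a2@(0,3):P a3@(1,1):R
t=4: a0@(0,0):P a1@(0,1):R a2@(0,0):P a3@(1,0):R
t=5: a0@(0,1):P a1@(0,2):R a2@(0,1):P a3@(2,0):R

(0, 1)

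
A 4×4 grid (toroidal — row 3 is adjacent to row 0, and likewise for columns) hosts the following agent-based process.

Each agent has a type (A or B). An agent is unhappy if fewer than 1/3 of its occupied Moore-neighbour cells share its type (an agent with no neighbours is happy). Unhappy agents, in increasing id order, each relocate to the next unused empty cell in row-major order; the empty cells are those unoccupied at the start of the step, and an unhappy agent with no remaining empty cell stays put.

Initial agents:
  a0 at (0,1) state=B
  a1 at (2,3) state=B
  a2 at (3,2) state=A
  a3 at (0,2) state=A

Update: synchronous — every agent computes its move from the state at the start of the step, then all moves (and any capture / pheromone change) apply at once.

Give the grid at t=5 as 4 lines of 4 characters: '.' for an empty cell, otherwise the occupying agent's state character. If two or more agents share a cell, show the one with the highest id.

t=1: a0@(0,0):B a1@(0,3):B a2@(3,2):A a3@(0,2):A
t=2: (unchanged — steady state)

B.AB
....
....
..A.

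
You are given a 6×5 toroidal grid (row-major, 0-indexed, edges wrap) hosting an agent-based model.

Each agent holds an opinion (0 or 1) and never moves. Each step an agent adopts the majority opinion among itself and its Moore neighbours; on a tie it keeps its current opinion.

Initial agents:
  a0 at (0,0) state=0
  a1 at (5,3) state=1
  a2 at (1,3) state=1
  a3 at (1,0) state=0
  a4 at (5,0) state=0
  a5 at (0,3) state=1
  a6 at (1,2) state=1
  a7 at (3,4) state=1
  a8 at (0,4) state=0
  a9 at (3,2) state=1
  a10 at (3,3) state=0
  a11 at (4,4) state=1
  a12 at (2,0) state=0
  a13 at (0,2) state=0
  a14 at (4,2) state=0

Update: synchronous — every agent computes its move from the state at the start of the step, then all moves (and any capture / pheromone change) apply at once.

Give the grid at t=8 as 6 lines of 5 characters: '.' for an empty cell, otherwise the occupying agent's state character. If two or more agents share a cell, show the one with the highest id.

0.110
0.11.
0....
..011
..0.1
0..1.

t=1: a0@(0,0):0 a1@(5,3):1 a2@(1,3):1 a3@(1,0):0 a4@(5,0):0 a5@(0,3):1 a6@(1,2):1 a7@(3,4):1 a8@(0,4):0 a9@(3,2):0 a10@(3,3):1 a11@(4,4):1 a12@(2,0):0 a13@(0,2):1 a14@(4,2):0
t=2: (unchanged — steady state)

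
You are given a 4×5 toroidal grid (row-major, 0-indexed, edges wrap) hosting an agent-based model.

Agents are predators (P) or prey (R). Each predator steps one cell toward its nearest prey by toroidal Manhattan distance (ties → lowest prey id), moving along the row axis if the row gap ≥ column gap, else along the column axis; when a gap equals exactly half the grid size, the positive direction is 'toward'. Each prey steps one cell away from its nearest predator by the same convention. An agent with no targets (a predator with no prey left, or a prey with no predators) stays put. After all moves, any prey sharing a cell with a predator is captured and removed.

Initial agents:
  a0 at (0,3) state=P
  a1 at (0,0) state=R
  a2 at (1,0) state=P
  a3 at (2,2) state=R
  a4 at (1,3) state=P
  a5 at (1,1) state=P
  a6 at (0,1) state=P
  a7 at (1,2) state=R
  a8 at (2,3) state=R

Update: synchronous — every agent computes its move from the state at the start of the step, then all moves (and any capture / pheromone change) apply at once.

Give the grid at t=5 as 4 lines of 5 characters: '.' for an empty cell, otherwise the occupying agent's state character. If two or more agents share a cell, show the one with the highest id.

t=1: a0@(0,4):P a1@(3,0):R a2@(0,0):P a3@(3,2):R a4@(1,2):P a5@(1,2):P a6@(0,0):P a7@(1,1):R a8@(3,3):R
t=2: a0@(3,4):P a1@(2,0):R a2@(3,0):P a3@(2,2):R a4@(1,1):P a5@(1,1):P a6@(3,0):P a7@(1,0):R a8@(2,3):R
t=3: a0@(2,4):P a2@(2,0):P a3@(3,2):R a4@(1,0):P a5@(1,0):P a6@(2,0):P a7@(1,4):R a8@(1,3):R
t=4: a0@(1,4):P a2@(1,0):P a3@(3,1):R a4@(1,4):P a5@(1,4):P a6@(1,0):P a7@(0,4):R a8@(0,3):R
t=5: a0@(0,4):P a2@(0,0):P a3@(2,1):R a4@(0,4):P a5@(0,4):P a6@(0,0):P a7@(3,4):R a8@(3,3):R

P...P
.....
.R...
...RR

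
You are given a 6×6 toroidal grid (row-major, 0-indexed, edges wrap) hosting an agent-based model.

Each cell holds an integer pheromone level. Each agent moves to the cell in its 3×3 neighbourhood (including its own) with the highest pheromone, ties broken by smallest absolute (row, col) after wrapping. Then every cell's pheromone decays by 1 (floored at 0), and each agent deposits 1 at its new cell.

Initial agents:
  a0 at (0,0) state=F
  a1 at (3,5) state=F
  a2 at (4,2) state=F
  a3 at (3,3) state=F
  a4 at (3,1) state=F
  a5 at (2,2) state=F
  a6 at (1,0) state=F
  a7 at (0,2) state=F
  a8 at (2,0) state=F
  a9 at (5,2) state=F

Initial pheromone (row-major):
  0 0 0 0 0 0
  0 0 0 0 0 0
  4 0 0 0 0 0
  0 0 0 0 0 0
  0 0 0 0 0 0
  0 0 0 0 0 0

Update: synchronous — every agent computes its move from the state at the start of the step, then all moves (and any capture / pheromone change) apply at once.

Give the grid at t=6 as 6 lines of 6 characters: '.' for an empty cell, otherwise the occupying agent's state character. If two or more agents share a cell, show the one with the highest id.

t=1: a0@(0,0) a1@(2,0) a2@(3,1) a3@(2,2) a4@(2,0) a5@(1,1) a6@(2,0) a7@(0,1) a8@(2,0) a9@(0,1) | pheromone: 1 2 0 0 0 0 / 0 1 0 0 0 0 / 7 0 1 0 0 0 / 0 1 0 0 0 0 / 0 0 0 0 0 0 / 0 0 0 0 0 0
t=2: a0@(0,1) a1@(2,0) a2@(2,0) a3@(1,1) a4@(2,0) a5@(2,0) a6@(2,0) a7@(0,1) a8@(2,0) a9@(0,1) | pheromone: 0 4 0 0 0 0 / 0 1 0 0 0 0 / 12 0 0 0 0 0 / 0 0 0 0 0 0 / 0 0 0 0 0 0 / 0 0 0 0 0 0
t=3: a0@(0,1) a1@(2,0) a2@(2,0) a3@(2,0) a4@(2,0) a5@(2,0) a6@(2,0) a7@(0,1) a8@(2,0) a9@(0,1) | pheromone: 0 6 0 0 0 0 / 0 0 0 0 0 0 / 18 0 0 0 0 0 / 0 0 0 0 0 0 / 0 0 0 0 0 0 / 0 0 0 0 0 0
t=4: a0@(0,1) a1@(2,0) a2@(2,0) a3@(2,0) a4@(2,0) a5@(2,0) a6@(2,0) a7@(0,1) a8@(2,0) a9@(0,1) | pheromone: 0 8 0 0 0 0 / 0 0 0 0 0 0 / 24 0 0 0 0 0 / 0 0 0 0 0 0 / 0 0 0 0 0 0 / 0 0 0 0 0 0
t=5: a0@(0,1) a1@(2,0) a2@(2,0) a3@(2,0) a4@(2,0) a5@(2,0) a6@(2,0) a7@(0,1) a8@(2,0) a9@(0,1) | pheromone: 0 10 0 0 0 0 / 0 0 0 0 0 0 / 30 0 0 0 0 0 / 0 0 0 0 0 0 / 0 0 0 0 0 0 / 0 0 0 0 0 0
t=6: a0@(0,1) a1@(2,0) a2@(2,0) a3@(2,0) a4@(2,0) a5@(2,0) a6@(2,0) a7@(0,1) a8@(2,0) a9@(0,1) | pheromone: 0 12 0 0 0 0 / 0 0 0 0 0 0 / 36 0 0 0 0 0 / 0 0 0 0 0 0 / 0 0 0 0 0 0 / 0 0 0 0 0 0

.F....
......
F.....
......
......
......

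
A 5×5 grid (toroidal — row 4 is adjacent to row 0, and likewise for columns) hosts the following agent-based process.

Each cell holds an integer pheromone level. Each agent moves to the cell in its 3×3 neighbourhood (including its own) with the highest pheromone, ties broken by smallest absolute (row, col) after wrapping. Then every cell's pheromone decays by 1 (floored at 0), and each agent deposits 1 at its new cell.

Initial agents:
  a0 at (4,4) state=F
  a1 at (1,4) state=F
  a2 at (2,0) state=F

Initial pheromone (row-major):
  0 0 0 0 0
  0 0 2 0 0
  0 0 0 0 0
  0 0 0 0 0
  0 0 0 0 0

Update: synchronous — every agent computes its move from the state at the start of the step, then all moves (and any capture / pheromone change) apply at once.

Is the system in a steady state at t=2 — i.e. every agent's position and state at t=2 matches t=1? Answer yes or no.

t=1: a0@(0,0) a1@(0,0) a2@(1,0) | pheromone: 2 0 0 0 0 / 1 0 1 0 0 / 0 0 0 0 0 / 0 0 0 0 0 / 0 0 0 0 0
t=2: a0@(0,0) a1@(0,0) a2@(0,0) | pheromone: 4 0 0 0 0 / 0 0 0 0 0 / 0 0 0 0 0 / 0 0 0 0 0 / 0 0 0 0 0

no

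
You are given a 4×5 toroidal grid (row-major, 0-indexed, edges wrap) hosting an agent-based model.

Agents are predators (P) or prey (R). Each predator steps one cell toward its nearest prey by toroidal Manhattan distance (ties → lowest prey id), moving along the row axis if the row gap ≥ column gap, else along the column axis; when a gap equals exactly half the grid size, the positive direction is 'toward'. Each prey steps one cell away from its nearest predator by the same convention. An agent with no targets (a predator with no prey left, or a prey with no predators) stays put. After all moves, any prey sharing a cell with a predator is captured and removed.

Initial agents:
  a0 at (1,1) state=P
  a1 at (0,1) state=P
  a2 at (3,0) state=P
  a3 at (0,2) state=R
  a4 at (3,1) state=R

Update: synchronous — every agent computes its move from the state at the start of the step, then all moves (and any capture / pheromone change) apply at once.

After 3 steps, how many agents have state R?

t=1: a0@(0,1):P a1@(0,2):P a2@(3,1):P a3@(0,3):R a4@(2,1):R
t=2: a0@(0,2):P a1@(0,3):P a2@(2,1):P a3@(0,4):R a4@(1,1):R
t=3: a0@(0,3):P a1@(0,4):P a2@(1,1):P a3@(0,0):R a4@(0,1):R

2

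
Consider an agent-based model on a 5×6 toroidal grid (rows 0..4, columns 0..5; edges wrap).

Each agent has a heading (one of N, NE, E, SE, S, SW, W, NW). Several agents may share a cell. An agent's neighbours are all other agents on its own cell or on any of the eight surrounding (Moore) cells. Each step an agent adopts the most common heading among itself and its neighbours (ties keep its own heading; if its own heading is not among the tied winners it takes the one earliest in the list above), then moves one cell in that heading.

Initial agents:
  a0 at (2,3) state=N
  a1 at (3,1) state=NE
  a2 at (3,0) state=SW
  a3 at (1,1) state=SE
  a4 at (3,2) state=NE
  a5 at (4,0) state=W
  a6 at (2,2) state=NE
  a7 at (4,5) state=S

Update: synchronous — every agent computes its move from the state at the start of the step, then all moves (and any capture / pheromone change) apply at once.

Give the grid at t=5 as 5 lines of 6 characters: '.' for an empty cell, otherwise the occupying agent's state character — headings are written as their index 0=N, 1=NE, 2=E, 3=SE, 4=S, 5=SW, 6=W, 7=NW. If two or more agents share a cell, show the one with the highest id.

t=1: a0@(1,4):NE a1@(2,2):NE a2@(4,5):SW a3@(2,2):SE a4@(2,3):NE a5@(4,5):W a6@(1,3):NE a7@(0,5):S
t=2: a0@(0,5):NE a1@(1,3):NE a2@(0,4):SW a3@(1,3):NE a4@(1,4):NE a5@(4,4):W a6@(0,4):NE a7@(1,5):S
t=3: a0@(4,0):NE a1@(0,4):NE a2@(4,5):NE a3@(0,4):NE a4@(0,5):NE a5@(3,5):NE a6@(4,5):NE a7@(0,0):NE
t=4: a0@(3,1):NE a1@(4,5):NE a2@(3,0):NE a3@(4,5):NE a4@(4,0):NE a5@(2,0):NE a6@(3,0):NE a7@(4,1):NE
t=5: a0@(2,2):NE a1@(3,0):NE a2@(2,1):NE a3@(3,0):NE a4@(3,1):NE a5@(1,1):NE a6@(2,1):NE a7@(3,2):NE

......
.1....
.11...
111...
......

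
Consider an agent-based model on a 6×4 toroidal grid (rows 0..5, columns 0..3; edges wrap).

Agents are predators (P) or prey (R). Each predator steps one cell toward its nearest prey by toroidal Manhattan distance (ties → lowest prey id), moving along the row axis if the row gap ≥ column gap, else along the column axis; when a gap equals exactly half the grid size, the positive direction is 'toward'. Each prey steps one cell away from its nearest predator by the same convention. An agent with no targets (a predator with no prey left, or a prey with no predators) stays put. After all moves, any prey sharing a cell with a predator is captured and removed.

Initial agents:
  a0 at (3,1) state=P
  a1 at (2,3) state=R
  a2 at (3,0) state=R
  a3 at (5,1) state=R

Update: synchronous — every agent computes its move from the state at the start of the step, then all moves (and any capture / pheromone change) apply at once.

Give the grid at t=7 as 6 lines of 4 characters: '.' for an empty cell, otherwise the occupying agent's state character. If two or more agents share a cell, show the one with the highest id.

t=1: a0@(3,0):P a1@(2,2):R a2@(3,3):R a3@(0,1):R
t=2: a0@(3,3):P a1@(2,1):R a2@(3,2):R a3@(5,1):R
t=3: a0@(3,2):P a1@(2,0):R a2@(3,1):R a3@(0,1):R
t=4: a0@(3,1):P a1@(2,3):R a2@(3,0):R a3@(5,1):R
t=5: a0@(3,0):P a1@(2,2):R a2@(3,3):R a3@(0,1):R
t=6: a0@(3,3):P a1@(2,1):R a2@(3,2):R a3@(5,1):R
t=7: a0@(3,2):P a1@(2,0):R a2@(3,1):R a3@(0,1):R

.R..
....
R...
.RP.
....
....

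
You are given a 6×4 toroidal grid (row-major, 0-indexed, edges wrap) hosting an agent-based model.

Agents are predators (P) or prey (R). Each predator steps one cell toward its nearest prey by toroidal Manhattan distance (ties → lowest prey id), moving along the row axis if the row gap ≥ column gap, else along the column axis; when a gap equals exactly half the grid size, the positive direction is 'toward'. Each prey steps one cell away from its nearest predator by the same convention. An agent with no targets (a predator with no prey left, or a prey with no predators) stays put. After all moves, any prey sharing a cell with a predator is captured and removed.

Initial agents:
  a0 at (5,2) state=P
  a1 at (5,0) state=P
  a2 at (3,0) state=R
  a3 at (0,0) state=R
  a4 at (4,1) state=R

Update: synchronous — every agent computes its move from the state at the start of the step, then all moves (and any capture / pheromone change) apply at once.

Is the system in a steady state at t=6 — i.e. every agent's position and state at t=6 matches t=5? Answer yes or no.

no

t=1: a0@(4,2):P a1@(0,0):P a2@(2,0):R a3@(1,0):R a4@(3,1):R
t=2: a0@(3,2):P a1@(1,0):P a2@(3,0):R a3@(2,0):R a4@(2,1):R
t=3: a0@(3,3):P a1@(2,0):P a3@(3,0):R a4@(1,1):R
t=4: a0@(3,0):P a1@(3,0):P a3@(3,1):R a4@(0,1):R
t=5: a0@(3,1):P a1@(3,1):P a3@(3,2):R a4@(5,1):R
t=6: a0@(3,2):P a1@(3,2):P a3@(3,3):R a4@(0,1):R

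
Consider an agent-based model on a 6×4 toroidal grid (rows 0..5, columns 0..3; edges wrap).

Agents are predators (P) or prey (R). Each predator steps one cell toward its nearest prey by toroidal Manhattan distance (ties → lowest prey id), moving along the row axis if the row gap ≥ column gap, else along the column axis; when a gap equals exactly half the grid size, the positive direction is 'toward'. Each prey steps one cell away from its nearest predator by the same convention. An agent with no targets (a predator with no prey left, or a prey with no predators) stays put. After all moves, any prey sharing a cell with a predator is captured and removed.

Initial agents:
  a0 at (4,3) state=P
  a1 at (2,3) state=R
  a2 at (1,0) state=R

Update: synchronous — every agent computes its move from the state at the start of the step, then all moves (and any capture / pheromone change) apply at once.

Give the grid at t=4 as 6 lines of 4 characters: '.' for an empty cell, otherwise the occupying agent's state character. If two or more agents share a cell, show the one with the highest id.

...P
....
....
R...
...R
....

t=1: a0@(3,3):P a1@(1,3):R a2@(0,0):R
t=2: a0@(2,3):P a1@(0,3):R a2@(5,0):R
t=3: a0@(1,3):P a1@(5,3):R a2@(4,0):R
t=4: a0@(0,3):P a1@(4,3):R a2@(3,0):R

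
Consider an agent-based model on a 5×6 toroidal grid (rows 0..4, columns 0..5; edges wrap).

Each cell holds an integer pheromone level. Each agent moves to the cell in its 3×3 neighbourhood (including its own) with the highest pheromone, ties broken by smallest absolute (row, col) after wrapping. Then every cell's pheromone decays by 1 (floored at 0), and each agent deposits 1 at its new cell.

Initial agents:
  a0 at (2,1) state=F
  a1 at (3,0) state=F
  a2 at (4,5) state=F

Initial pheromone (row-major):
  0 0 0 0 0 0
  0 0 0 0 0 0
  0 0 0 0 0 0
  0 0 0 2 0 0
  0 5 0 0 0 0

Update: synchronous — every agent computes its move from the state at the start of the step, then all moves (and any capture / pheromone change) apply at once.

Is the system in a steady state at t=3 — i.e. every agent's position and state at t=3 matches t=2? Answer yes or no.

no

t=1: a0@(1,0) a1@(4,1) a2@(0,0) | pheromone: 1 0 0 0 0 0 / 1 0 0 0 0 0 / 0 0 0 0 0 0 / 0 0 0 1 0 0 / 0 5 0 0 0 0
t=2: a0@(0,0) a1@(4,1) a2@(4,1) | pheromone: 1 0 0 0 0 0 / 0 0 0 0 0 0 / 0 0 0 0 0 0 / 0 0 0 0 0 0 / 0 6 0 0 0 0
t=3: a0@(4,1) a1@(4,1) a2@(4,1) | pheromone: 0 0 0 0 0 0 / 0 0 0 0 0 0 / 0 0 0 0 0 0 / 0 0 0 0 0 0 / 0 8 0 0 0 0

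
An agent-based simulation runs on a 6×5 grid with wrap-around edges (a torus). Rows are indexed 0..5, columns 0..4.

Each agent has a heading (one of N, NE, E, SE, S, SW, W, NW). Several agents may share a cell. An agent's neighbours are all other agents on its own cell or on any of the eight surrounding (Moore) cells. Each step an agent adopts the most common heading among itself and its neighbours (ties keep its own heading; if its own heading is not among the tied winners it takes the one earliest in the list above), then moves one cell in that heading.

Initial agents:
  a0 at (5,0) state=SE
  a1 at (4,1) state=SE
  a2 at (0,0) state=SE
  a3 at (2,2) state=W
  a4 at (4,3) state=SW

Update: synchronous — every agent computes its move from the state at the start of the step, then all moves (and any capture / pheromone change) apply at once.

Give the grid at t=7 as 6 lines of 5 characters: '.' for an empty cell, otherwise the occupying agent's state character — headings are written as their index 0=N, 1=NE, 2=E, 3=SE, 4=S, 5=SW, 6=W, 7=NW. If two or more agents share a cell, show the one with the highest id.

..33.
..3..
.....
.....
.....
...3.

t=1: a0@(0,1):SE a1@(5,2):SE a2@(1,1):SE a3@(2,1):W a4@(5,2):SW
t=2: a0@(1,2):SE a1@(0,3):SE a2@(2,2):SE a3@(2,0):W a4@(0,3):SE
t=3: a0@(2,3):SE a1@(1,4):SE a2@(3,3):SE a3@(2,4):W a4@(1,4):SE
t=4: a0@(3,4):SE a1@(2,0):SE a2@(4,4):SE a3@(3,0):SE a4@(2,0):SE
t=5: a0@(4,0):SE a1@(3,1):SE a2@(5,0):SE a3@(4,1):SE a4@(3,1):SE
t=6: a0@(5,1):SE a1@(4,2):SE a2@(0,1):SE a3@(5,2):SE a4@(4,2):SE
t=7: a0@(0,2):SE a1@(5,3):SE a2@(1,2):SE a3@(0,3):SE a4@(5,3):SE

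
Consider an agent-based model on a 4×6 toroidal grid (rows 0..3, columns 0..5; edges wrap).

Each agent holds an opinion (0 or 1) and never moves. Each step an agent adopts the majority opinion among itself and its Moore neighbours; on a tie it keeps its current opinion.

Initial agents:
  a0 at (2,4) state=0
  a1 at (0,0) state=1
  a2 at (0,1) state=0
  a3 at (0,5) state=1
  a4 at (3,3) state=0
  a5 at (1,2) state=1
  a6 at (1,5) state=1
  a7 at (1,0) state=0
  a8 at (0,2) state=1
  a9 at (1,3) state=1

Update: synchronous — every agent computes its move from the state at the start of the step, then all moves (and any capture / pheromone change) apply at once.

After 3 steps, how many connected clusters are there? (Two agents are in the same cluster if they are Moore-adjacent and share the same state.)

t=1: a0@(2,4):0 a1@(0,0):1 a2@(0,1):1 a3@(0,5):1 a4@(3,3):0 a5@(1,2):1 a6@(1,5):1 a7@(1,0):1 a8@(0,2):1 a9@(1,3):1
t=2: (unchanged — steady state)

2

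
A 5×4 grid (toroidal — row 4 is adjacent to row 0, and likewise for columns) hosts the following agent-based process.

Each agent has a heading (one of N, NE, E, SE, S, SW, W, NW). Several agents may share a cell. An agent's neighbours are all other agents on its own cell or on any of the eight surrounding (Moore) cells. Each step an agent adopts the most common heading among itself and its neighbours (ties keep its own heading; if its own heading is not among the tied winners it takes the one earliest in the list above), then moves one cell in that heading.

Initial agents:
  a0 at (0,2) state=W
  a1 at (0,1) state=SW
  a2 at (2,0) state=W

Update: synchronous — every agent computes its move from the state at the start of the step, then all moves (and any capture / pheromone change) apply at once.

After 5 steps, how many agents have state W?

t=1: a0@(0,1):W a1@(1,0):SW a2@(2,3):W
t=2: a0@(0,0):W a1@(1,3):W a2@(2,2):W
t=3: a0@(0,3):W a1@(1,2):W a2@(2,1):W
t=4: a0@(0,2):W a1@(1,1):W a2@(2,0):W
t=5: a0@(0,1):W a1@(1,0):W a2@(2,3):W

3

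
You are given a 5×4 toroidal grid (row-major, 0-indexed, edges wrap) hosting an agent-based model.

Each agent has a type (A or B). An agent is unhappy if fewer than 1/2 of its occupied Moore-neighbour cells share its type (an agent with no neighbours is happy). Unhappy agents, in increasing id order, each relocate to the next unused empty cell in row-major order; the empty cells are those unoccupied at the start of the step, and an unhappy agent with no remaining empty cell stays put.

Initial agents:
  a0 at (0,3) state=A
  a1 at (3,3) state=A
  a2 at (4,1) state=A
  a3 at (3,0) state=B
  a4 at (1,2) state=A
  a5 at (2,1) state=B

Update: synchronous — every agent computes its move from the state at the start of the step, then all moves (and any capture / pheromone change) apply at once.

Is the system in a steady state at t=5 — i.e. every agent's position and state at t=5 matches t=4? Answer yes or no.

no

t=1: a0@(0,3):A a1@(0,0):A a2@(0,1):A a3@(0,2):B a4@(1,2):A a5@(2,1):B
t=2: a0@(0,3):A a1@(0,0):A a2@(0,1):A a3@(1,0):B a4@(1,2):A a5@(1,1):B
t=3: a0@(0,3):A a1@(0,0):A a2@(0,1):A a3@(0,2):B a4@(1,2):A a5@(1,3):B
t=4: a0@(0,3):A a1@(0,0):A a2@(0,1):A a3@(1,0):B a4@(1,2):A a5@(1,1):B
t=5: a0@(0,3):A a1@(0,0):A a2@(0,1):A a3@(0,2):B a4@(1,2):A a5@(1,3):B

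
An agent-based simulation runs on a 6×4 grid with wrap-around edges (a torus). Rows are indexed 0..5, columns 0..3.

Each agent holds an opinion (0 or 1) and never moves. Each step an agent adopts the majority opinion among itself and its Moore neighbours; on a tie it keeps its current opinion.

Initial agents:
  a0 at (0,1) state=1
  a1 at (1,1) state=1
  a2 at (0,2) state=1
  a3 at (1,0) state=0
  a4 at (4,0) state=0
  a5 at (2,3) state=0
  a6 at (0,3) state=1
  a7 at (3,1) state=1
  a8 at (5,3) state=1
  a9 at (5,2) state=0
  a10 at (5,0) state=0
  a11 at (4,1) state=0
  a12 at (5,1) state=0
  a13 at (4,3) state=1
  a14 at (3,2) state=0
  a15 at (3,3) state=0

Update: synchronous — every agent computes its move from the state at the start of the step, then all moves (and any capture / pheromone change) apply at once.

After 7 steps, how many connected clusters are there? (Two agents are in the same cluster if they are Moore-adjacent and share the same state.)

2

t=1: a0@(0,1):0 a1@(1,1):1 a2@(0,2):1 a3@(1,0):1 a4@(4,0):0 a5@(2,3):0 a6@(0,3):1 a7@(3,1):0 a8@(5,3):1 a9@(5,2):1 a10@(5,0):0 a11@(4,1):0 a12@(5,1):0 a13@(4,3):0 a14@(3,2):0 a15@(3,3):0
t=2: a0@(0,1):1 a1@(1,1):1 a2@(0,2):1 a3@(1,0):1 a4@(4,0):0 a5@(2,3):0 a6@(0,3):1 a7@(3,1):0 a8@(5,3):1 a9@(5,2):1 a10@(5,0):0 a11@(4,1):0 a12@(5,1):0 a13@(4,3):0 a14@(3,2):0 a15@(3,3):0
t=3: (unchanged — steady state)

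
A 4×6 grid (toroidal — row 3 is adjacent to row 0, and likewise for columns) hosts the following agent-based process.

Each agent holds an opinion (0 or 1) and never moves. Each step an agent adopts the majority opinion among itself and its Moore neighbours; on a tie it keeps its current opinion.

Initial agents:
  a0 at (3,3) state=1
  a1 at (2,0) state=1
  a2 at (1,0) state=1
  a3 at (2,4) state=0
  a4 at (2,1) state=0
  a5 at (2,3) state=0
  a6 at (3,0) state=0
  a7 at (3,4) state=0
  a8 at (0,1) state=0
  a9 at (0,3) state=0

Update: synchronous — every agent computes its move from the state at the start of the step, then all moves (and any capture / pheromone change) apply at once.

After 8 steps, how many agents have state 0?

t=1: a0@(3,3):0 a1@(2,0):1 a2@(1,0):1 a3@(2,4):0 a4@(2,1):0 a5@(2,3):0 a6@(3,0):0 a7@(3,4):0 a8@(0,1):0 a9@(0,3):0
t=2: (unchanged — steady state)

8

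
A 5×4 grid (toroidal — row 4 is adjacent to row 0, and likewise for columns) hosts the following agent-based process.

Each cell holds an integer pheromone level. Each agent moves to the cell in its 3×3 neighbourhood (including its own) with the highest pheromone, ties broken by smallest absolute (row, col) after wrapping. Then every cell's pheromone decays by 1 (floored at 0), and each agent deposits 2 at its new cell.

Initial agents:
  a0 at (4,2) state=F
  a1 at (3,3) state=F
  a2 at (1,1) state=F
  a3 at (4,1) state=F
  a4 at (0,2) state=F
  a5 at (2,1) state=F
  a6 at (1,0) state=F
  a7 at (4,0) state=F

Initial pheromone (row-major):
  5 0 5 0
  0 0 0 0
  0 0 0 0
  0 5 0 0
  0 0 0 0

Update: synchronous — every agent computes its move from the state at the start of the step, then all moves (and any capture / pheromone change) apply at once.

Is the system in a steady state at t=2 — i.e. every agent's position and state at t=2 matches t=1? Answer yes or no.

no

t=1: a0@(0,2) a1@(2,0) a2@(0,0) a3@(0,0) a4@(0,2) a5@(3,1) a6@(0,0) a7@(0,0) | pheromone: 12 0 8 0 / 0 0 0 0 / 2 0 0 0 / 0 6 0 0 / 0 0 0 0
t=2: a0@(0,2) a1@(3,1) a2@(0,0) a3@(0,0) a4@(0,2) a5@(3,1) a6@(0,0) a7@(0,0) | pheromone: 19 0 11 0 / 0 0 0 0 / 1 0 0 0 / 0 9 0 0 / 0 0 0 0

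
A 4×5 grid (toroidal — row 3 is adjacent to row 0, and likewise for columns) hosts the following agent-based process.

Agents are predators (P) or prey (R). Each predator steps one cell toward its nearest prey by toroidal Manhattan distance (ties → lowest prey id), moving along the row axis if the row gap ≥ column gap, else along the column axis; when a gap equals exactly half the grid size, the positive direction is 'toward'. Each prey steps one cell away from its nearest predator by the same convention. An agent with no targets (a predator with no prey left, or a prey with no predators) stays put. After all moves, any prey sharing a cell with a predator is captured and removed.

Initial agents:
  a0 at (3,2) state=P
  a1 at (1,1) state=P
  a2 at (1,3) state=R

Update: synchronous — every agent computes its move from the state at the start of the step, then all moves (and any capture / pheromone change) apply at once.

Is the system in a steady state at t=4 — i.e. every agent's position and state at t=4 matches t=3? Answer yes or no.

no

t=1: a0@(0,2):P a1@(1,2):P a2@(1,4):R
t=2: a0@(0,3):P a1@(1,3):P a2@(1,0):R
t=3: a0@(0,4):P a1@(1,4):P a2@(1,1):R
t=4: a0@(0,0):P a1@(1,0):P a2@(1,2):R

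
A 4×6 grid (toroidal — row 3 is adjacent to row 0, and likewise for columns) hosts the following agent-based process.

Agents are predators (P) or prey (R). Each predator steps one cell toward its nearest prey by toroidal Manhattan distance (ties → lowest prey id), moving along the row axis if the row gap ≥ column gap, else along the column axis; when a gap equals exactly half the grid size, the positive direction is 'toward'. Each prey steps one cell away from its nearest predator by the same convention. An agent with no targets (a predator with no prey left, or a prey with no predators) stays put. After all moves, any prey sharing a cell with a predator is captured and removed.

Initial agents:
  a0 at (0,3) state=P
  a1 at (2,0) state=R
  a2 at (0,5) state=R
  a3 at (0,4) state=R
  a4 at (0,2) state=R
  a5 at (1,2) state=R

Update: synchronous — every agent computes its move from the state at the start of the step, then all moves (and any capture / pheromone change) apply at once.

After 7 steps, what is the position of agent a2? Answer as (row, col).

(3, 1)

t=1: a0@(0,4):P a1@(2,5):R a2@(0,0):R a3@(0,5):R a4@(0,1):R a5@(2,2):R
t=2: a0@(0,5):P a1@(1,5):R a2@(0,1):R a3@(0,0):R a4@(0,0):R a5@(1,2):R
t=3: a0@(1,5):P a1@(2,5):R a2@(0,2):R a3@(0,1):R a4@(0,1):R a5@(1,1):R
t=4: a0@(2,5):P a1@(3,5):R a2@(0,1):R a3@(0,2):R a4@(0,2):R a5@(1,2):R
t=5: a0@(3,5):P a1@(0,5):R a2@(3,1):R a3@(0,1):R a4@(0,1):R a5@(1,1):R
t=6: a0@(0,5):P a1@(1,5):R a2@(3,2):R a3@(0,2):R a4@(0,2):R a5@(0,1):R
t=7: a0@(1,5):P a1@(2,5):R a2@(3,1):R a3@(0,1):R a4@(0,1):R a5@(0,2):R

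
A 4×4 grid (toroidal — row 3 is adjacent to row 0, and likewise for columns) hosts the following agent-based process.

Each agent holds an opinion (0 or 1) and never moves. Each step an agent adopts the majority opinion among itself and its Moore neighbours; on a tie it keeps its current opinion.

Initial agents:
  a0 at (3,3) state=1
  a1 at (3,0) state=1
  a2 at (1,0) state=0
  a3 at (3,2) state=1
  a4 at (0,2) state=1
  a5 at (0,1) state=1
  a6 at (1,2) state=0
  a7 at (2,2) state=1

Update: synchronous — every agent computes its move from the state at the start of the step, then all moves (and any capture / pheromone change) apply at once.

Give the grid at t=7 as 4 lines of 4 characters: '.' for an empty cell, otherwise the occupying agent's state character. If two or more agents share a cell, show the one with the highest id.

.11.
0.1.
..1.
1.11

t=1: a0@(3,3):1 a1@(3,0):1 a2@(1,0):0 a3@(3,2):1 a4@(0,2):1 a5@(0,1):1 a6@(1,2):1 a7@(2,2):1
t=2: (unchanged — steady state)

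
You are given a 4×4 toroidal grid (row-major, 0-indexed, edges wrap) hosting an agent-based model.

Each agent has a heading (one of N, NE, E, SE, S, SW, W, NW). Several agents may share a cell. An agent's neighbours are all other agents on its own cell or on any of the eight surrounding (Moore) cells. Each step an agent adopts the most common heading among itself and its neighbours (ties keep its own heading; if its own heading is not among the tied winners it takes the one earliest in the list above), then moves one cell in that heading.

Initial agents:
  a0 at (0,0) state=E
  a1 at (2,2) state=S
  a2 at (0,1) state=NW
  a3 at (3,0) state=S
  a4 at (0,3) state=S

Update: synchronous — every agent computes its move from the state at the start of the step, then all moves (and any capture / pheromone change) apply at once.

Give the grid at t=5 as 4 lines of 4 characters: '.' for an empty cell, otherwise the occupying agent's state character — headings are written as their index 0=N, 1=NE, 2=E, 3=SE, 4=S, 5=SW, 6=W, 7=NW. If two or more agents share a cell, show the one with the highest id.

t=1: a0@(1,0):S a1@(3,2):S a2@(3,0):NW a3@(0,0):S a4@(1,3):S
t=2: a0@(2,0):S a1@(0,2):S a2@(2,3):NW a3@(1,0):S a4@(2,3):S
t=3: a0@(3,0):S a1@(1,2):S a2@(3,3):S a3@(2,0):S a4@(3,3):S
t=4: a0@(0,0):S a1@(2,2):S a2@(0,3):S a3@(3,0):S a4@(0,3):S
t=5: a0@(1,0):S a1@(3,2):S a2@(1,3):S a3@(0,0):S a4@(1,3):S

4...
4..4
....
..4.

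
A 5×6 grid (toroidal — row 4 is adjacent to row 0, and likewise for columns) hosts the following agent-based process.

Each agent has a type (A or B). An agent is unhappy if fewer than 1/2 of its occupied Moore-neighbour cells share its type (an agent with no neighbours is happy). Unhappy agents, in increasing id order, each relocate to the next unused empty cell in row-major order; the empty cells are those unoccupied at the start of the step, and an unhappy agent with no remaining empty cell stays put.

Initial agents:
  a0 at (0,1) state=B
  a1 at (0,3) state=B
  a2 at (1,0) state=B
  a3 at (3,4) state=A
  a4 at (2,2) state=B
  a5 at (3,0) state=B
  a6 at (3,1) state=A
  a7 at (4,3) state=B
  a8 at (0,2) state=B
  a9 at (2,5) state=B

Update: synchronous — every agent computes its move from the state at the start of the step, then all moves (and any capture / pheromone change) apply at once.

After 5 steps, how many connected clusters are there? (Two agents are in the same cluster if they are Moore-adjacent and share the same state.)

2

t=1: a0@(0,1):B a1@(0,3):B a2@(1,0):B a3@(0,0):A a4@(0,4):B a5@(3,0):B a6@(0,5):A a7@(4,3):B a8@(0,2):B a9@(2,5):B
t=2: a0@(0,1):B a1@(0,3):B a2@(1,0):B a3@(1,1):A a4@(0,4):B a5@(3,0):B a6@(1,2):A a7@(4,3):B a8@(0,2):B a9@(2,5):B
t=3: a0@(0,1):B a1@(0,3):B a2@(1,0):B a3@(0,0):A a4@(0,4):B a5@(3,0):B a6@(0,5):A a7@(4,3):B a8@(0,2):B a9@(2,5):B
t=4: a0@(0,1):B a1@(0,3):B a2@(1,0):B a3@(1,1):A a4@(0,4):B a5@(3,0):B a6@(1,2):A a7@(4,3):B a8@(0,2):B a9@(2,5):B
t=5: a0@(0,1):B a1@(0,3):B a2@(1,0):B a3@(0,0):A a4@(0,4):B a5@(3,0):B a6@(0,5):A a7@(4,3):B a8@(0,2):B a9@(2,5):B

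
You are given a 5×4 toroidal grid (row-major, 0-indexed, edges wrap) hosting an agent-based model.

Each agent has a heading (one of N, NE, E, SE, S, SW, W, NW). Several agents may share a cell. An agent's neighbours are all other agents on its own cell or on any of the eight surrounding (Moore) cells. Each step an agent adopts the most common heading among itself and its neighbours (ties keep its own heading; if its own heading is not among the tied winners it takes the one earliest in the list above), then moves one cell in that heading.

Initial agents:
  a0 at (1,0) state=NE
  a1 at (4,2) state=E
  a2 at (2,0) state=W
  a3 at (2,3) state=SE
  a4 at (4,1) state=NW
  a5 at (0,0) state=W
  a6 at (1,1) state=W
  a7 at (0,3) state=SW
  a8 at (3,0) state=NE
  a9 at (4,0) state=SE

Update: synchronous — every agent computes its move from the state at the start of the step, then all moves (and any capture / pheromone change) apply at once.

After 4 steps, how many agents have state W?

10

t=1: a0@(1,3):W a1@(4,3):E a2@(2,3):W a3@(1,0):NE a4@(3,0):NW a5@(0,3):W a6@(1,0):W a7@(1,2):SW a8@(4,1):SE a9@(0,1):SE
t=2: a0@(1,2):W a1@(4,0):E a2@(2,2):W a3@(1,3):W a4@(2,3):NW a5@(0,2):W a6@(1,3):W a7@(1,1):W a8@(0,2):SE a9@(1,2):SE
t=3: a0@(1,1):W a1@(4,1):E a2@(2,1):W a3@(1,2):W a4@(2,2):W a5@(0,1):W a6@(1,2):W a7@(1,0):W a8@(0,1):W a9@(1,1):W
t=4: a0@(1,0):W a1@(4,0):W a2@(2,0):W a3@(1,1):W a4@(2,1):W a5@(0,0):W a6@(1,1):W a7@(1,3):W a8@(0,0):W a9@(1,0):W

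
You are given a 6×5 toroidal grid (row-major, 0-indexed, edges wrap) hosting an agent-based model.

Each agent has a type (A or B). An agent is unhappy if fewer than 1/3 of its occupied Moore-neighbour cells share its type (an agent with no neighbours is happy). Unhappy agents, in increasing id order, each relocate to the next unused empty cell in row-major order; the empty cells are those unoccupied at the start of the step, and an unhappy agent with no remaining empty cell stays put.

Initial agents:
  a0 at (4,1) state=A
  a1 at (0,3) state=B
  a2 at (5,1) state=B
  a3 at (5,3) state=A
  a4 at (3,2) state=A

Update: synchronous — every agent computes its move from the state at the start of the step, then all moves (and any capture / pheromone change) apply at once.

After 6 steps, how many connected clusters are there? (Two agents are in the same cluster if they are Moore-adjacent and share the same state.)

3

t=1: a0@(4,1):A a1@(0,0):B a2@(0,1):B a3@(0,2):A a4@(3,2):A
t=2: a0@(4,1):A a1@(0,0):B a2@(0,1):B a3@(0,3):A a4@(3,2):A
t=3: (unchanged — steady state)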